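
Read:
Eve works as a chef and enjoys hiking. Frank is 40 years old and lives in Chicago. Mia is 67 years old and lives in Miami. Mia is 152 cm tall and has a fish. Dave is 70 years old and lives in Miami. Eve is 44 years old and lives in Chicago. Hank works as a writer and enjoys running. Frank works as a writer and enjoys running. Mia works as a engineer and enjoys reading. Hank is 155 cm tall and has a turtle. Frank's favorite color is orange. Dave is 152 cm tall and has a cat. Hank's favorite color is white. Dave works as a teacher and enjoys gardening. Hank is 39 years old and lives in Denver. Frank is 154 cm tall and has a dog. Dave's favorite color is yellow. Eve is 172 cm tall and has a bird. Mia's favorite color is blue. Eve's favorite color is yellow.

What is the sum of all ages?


44+39+70+67+40 = 260

260


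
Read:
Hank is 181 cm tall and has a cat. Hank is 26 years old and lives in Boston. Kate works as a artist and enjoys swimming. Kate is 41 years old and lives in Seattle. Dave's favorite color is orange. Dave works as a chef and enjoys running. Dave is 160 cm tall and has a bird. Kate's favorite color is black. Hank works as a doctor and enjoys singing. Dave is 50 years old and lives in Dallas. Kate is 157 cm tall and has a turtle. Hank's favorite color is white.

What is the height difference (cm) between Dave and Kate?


|160 - 157| = 3

3


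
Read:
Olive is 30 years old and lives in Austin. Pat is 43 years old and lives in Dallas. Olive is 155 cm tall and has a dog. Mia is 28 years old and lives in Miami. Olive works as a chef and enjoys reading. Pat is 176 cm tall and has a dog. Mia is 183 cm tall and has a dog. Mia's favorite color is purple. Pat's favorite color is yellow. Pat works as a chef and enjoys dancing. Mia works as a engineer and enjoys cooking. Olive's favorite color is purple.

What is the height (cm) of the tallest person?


Tallest: Mia at 183 cm

183


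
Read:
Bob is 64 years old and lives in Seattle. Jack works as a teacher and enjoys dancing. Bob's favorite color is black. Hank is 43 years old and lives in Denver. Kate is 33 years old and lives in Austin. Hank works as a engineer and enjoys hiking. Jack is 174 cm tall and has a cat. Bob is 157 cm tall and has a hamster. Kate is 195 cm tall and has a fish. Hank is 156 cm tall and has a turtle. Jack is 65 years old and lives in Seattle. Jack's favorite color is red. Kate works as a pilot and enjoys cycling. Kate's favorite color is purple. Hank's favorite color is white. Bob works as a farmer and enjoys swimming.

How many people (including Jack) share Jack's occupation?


Jack is a teacher. Count = 1

1


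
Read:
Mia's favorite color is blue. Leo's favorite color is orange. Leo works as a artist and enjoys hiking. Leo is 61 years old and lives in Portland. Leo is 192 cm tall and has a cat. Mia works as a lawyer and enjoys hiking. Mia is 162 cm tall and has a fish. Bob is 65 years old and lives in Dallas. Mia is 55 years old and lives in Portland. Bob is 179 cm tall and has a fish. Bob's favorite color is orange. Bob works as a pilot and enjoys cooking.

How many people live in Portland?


Count in Portland: 2

2


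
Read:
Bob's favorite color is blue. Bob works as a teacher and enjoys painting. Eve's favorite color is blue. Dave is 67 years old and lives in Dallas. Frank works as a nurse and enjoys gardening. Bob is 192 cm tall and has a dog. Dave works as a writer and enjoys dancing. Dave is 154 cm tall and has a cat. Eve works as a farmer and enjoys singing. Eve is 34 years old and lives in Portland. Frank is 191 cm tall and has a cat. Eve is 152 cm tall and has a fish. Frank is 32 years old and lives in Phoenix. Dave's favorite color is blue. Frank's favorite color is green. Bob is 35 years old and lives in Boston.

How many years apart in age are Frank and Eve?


32 vs 34, diff = 2

2


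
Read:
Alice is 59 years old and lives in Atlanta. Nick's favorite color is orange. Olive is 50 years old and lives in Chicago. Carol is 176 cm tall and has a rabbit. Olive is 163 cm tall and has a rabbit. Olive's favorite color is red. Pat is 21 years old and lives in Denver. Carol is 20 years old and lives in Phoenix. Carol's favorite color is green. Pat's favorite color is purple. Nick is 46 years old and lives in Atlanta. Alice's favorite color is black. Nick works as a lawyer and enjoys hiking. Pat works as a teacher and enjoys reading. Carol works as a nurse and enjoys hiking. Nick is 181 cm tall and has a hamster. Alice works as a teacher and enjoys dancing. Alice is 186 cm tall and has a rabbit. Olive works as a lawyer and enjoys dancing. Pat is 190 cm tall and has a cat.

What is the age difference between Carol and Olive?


|20 - 50| = 30

30


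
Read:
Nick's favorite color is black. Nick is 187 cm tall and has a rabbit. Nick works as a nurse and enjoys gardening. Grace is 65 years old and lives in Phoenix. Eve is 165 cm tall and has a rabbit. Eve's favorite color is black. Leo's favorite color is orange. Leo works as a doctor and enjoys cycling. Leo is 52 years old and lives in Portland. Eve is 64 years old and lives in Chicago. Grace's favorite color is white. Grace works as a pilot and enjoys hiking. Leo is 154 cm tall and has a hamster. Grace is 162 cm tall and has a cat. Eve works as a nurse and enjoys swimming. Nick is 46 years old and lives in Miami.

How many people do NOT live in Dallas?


Not in Dallas: 4

4


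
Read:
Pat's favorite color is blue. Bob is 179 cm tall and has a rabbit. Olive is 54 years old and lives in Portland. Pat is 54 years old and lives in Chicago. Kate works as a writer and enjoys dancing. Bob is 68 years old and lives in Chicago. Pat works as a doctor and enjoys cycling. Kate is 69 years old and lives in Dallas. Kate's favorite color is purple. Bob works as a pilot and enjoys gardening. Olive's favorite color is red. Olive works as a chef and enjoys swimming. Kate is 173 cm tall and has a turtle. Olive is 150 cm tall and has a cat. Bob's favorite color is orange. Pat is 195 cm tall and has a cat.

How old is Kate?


Kate is 69 years old

69


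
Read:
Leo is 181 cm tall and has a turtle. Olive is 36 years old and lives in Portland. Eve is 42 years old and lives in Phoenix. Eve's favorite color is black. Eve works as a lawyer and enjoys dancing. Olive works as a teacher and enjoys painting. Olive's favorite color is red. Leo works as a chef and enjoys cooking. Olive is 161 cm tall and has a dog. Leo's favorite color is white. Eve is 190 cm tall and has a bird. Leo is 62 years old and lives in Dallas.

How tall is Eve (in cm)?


Eve is 190 cm tall

190


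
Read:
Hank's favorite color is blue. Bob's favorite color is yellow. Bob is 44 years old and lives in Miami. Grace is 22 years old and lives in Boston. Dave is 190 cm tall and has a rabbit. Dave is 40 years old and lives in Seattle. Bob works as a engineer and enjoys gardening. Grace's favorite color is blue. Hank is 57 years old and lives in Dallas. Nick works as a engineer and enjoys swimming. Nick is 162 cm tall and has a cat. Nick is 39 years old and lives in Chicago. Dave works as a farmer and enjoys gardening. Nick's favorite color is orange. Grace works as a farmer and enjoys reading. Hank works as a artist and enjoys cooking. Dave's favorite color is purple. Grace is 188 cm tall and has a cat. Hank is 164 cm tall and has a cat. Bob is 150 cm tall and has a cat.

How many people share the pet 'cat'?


Count: 4

4


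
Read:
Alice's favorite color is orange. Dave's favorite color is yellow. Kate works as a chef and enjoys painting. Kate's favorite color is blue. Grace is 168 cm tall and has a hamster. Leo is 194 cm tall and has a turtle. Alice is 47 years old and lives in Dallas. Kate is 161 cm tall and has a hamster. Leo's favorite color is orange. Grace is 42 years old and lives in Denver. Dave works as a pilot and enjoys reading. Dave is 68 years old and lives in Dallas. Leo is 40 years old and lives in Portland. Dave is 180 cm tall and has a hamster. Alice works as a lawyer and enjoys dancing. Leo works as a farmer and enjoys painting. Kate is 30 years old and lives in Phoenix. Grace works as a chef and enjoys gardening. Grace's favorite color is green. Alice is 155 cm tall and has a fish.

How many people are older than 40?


Filter: 3

3


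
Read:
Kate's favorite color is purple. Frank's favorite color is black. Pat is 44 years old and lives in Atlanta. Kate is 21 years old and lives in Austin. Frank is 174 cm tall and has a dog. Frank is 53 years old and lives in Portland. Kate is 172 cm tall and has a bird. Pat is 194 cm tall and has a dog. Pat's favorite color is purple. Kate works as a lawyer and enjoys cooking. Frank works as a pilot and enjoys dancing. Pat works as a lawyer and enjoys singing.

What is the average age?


Sum=118, n=3, avg=39.33

39.33


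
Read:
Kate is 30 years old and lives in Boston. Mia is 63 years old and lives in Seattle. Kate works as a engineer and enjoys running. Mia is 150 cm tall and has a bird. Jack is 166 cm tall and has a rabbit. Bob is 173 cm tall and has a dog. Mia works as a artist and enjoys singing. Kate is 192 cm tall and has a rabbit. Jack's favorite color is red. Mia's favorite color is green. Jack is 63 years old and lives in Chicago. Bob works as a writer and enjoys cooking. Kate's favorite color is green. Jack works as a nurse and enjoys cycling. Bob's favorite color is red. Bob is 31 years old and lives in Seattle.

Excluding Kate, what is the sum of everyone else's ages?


Sum (excluding Kate): 157

157


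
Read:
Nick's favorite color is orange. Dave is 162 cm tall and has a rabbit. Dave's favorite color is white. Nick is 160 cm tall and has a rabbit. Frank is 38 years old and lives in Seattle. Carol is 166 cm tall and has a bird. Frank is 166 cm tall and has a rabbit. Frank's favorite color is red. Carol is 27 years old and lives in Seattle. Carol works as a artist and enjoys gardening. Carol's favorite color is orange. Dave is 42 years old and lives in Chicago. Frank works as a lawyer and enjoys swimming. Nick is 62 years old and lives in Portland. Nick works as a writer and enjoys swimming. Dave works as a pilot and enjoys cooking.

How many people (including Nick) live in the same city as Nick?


Nick lives in Portland. Count = 1

1


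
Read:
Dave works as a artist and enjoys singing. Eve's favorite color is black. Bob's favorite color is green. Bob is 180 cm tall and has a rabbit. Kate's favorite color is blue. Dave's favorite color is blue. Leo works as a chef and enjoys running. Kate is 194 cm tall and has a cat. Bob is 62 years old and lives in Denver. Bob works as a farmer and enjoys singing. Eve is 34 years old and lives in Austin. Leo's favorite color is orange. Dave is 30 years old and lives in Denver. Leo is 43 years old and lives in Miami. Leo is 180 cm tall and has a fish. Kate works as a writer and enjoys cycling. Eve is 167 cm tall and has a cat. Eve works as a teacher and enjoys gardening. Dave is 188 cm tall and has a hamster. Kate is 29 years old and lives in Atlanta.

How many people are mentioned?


People: Bob, Leo, Eve, Kate, Dave. Count = 5

5


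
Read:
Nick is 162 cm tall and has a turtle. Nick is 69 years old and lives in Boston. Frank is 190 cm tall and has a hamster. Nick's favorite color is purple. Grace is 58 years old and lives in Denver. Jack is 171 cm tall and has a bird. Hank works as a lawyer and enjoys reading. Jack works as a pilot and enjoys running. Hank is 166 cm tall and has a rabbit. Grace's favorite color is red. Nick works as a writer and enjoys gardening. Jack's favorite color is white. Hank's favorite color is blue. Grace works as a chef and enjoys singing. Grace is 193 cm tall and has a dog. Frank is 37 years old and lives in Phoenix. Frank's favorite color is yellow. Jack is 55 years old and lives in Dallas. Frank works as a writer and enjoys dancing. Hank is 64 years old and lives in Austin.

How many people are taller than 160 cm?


Taller than 160: 5

5


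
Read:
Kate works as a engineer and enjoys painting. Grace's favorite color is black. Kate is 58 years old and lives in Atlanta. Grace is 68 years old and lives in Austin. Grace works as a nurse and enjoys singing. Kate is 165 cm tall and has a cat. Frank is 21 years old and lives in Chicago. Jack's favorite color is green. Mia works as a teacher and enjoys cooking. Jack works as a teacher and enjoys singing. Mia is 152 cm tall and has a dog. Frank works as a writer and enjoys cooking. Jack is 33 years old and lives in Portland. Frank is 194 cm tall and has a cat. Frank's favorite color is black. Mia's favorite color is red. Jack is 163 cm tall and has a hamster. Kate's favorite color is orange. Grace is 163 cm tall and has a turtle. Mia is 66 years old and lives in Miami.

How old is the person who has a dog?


Person with dog is Mia, age 66

66


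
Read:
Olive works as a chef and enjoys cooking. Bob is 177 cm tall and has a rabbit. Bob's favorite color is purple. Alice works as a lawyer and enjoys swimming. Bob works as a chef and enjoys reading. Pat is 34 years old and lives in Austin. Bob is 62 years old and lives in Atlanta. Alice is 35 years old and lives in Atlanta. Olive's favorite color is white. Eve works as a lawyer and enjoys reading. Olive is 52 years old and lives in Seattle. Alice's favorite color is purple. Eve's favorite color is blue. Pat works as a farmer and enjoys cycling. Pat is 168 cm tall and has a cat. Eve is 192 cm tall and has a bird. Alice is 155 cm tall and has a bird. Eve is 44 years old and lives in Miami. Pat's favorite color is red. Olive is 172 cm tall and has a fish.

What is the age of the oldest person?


Oldest: Bob at 62

62


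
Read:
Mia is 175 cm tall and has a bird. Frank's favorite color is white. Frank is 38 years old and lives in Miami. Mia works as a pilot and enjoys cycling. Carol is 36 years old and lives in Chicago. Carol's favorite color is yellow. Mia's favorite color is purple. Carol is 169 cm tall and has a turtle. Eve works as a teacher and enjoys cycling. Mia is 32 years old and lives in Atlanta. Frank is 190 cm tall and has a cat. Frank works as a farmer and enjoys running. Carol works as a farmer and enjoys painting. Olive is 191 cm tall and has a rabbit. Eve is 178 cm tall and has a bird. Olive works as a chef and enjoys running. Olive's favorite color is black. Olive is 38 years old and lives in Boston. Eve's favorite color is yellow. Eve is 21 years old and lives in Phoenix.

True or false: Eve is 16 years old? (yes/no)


Eve is actually 21. no

no


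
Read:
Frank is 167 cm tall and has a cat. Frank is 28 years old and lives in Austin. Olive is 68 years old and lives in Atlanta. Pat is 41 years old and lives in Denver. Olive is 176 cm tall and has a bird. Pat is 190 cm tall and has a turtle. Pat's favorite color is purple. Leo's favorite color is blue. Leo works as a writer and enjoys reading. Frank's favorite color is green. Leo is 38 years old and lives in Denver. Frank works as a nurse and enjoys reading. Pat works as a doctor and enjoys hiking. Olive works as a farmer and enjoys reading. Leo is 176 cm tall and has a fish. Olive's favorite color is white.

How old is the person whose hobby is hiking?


Person with hobby=hiking is Pat, age 41

41


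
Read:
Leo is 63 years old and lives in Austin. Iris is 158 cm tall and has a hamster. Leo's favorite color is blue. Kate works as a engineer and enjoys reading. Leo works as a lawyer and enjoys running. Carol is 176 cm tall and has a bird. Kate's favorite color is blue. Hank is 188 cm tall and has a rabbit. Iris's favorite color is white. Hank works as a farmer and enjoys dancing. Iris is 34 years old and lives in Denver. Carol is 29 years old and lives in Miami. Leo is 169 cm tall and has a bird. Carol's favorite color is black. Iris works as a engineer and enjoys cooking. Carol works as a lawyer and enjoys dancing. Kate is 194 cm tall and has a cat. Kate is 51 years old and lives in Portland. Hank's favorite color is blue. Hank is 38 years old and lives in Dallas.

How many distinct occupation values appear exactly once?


Unique occupation values: 1

1


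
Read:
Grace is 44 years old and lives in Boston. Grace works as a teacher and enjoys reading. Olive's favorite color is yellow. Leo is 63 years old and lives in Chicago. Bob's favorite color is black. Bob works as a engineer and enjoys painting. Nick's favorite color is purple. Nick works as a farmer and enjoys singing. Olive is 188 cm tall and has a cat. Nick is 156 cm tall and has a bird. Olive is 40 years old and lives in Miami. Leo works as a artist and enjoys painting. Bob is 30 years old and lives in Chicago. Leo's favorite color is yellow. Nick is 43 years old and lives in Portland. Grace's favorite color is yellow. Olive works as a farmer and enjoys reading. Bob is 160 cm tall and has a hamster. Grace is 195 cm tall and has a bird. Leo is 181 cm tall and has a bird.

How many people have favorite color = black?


Count: 1

1


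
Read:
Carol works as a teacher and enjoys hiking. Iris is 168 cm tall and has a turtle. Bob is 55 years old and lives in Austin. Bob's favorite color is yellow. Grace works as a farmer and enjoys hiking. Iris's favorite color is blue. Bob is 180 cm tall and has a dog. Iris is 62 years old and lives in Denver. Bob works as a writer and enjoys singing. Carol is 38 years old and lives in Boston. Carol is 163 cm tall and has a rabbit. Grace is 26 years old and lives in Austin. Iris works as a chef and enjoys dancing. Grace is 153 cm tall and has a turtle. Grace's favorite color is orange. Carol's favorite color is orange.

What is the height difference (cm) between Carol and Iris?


|163 - 168| = 5

5


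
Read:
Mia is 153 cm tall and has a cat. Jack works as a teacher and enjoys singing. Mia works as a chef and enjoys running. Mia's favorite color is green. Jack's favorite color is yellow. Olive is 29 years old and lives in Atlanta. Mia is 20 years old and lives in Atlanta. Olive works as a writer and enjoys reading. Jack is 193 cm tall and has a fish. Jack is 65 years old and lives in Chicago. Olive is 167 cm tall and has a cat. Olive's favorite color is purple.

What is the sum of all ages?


29+20+65 = 114

114


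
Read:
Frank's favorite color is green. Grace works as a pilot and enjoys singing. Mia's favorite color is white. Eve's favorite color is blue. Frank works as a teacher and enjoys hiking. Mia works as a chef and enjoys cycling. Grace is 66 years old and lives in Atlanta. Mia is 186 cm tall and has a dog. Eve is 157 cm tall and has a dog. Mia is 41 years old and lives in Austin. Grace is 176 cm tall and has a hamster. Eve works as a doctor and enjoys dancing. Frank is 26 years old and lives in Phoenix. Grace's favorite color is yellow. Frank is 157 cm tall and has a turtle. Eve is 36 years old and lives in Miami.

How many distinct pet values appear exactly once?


Unique pet values: 2

2


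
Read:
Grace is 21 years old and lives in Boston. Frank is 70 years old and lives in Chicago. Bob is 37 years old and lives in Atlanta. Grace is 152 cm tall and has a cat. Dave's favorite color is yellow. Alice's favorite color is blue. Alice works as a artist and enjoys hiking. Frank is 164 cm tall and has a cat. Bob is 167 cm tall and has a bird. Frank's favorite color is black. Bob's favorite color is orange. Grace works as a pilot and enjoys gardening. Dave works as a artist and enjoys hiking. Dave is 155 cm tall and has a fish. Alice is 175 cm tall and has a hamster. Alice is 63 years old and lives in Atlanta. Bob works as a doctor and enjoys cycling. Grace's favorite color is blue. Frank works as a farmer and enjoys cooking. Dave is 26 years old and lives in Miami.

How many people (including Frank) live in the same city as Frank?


Frank lives in Chicago. Count = 1

1


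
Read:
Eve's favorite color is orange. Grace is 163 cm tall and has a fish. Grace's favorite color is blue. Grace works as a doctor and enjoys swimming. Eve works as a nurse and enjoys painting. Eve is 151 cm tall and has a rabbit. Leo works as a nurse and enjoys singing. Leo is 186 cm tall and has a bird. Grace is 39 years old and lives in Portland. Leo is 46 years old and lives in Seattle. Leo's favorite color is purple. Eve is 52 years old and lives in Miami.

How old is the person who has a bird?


Person with bird is Leo, age 46

46


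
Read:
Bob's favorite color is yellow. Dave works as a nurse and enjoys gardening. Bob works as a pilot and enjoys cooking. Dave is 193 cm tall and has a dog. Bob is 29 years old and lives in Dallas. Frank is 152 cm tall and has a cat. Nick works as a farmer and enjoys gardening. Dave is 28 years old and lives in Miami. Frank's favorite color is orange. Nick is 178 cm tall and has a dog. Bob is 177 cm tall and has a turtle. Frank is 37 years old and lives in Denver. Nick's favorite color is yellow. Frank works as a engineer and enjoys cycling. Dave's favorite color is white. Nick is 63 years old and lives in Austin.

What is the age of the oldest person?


Oldest: Nick at 63

63


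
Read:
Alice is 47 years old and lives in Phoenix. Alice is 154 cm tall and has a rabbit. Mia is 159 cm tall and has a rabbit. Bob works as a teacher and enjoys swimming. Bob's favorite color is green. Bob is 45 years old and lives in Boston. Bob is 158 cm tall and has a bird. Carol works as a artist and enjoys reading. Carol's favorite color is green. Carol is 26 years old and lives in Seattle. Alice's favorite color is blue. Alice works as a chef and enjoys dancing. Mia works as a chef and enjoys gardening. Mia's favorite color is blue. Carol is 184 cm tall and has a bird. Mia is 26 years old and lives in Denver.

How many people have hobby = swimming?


Count: 1

1


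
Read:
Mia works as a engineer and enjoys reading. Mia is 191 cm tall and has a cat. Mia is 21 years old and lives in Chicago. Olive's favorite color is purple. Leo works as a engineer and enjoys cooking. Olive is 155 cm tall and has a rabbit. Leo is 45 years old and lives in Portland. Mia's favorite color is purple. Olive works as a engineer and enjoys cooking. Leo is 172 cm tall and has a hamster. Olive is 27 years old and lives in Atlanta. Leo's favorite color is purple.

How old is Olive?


Olive is 27 years old

27


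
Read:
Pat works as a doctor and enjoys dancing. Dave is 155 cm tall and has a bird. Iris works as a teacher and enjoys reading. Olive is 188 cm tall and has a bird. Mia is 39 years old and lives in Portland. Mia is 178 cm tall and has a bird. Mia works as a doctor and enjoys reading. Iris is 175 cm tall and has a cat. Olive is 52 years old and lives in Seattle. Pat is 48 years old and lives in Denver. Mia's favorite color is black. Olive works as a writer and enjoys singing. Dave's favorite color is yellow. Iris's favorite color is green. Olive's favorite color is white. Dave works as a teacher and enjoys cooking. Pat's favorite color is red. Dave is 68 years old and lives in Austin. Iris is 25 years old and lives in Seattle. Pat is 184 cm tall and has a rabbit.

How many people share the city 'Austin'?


Count: 1

1


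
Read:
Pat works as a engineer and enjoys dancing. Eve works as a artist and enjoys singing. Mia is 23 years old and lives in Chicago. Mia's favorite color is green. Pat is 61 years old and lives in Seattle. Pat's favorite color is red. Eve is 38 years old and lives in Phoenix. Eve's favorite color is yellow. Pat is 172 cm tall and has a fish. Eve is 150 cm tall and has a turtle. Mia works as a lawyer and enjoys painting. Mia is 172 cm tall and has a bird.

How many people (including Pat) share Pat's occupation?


Pat is a engineer. Count = 1

1


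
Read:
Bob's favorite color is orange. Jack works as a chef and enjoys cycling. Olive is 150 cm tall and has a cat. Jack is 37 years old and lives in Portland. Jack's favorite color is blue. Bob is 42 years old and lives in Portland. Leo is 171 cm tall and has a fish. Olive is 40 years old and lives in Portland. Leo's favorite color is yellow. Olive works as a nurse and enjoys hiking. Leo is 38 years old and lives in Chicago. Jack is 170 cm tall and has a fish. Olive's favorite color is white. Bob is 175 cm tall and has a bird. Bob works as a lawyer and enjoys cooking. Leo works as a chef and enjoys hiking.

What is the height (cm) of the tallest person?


Tallest: Bob at 175 cm

175


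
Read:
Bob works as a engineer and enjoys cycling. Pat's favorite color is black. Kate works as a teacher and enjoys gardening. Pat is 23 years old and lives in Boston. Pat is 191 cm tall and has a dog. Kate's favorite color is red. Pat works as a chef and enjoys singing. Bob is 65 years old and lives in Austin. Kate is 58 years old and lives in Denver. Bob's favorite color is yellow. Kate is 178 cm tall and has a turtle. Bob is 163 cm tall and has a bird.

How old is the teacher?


The teacher is Kate, age 58

58


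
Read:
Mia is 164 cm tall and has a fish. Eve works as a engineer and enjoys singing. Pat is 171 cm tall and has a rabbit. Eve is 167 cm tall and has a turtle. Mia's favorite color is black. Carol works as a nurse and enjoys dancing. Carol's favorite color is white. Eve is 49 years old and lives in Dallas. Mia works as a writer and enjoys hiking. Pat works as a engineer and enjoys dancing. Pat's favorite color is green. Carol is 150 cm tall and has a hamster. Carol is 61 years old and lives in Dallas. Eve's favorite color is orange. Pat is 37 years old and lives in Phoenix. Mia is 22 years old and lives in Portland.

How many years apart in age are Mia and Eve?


22 vs 49, diff = 27

27


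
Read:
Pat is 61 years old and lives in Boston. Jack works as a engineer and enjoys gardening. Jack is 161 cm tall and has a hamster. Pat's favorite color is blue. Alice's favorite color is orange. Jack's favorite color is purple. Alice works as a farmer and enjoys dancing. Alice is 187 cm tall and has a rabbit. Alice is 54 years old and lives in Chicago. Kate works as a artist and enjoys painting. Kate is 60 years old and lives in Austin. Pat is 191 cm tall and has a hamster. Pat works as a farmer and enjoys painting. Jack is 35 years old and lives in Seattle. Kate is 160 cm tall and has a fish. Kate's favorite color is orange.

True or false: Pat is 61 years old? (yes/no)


Pat is actually 61. yes

yes


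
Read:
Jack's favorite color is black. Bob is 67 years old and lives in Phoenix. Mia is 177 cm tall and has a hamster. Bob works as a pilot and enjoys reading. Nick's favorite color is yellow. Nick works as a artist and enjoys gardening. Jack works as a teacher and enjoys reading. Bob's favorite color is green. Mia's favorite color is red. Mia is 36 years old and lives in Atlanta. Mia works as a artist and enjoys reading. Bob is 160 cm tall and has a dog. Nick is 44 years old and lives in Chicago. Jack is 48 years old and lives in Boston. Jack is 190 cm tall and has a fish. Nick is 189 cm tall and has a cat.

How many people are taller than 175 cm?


Taller than 175: 3

3


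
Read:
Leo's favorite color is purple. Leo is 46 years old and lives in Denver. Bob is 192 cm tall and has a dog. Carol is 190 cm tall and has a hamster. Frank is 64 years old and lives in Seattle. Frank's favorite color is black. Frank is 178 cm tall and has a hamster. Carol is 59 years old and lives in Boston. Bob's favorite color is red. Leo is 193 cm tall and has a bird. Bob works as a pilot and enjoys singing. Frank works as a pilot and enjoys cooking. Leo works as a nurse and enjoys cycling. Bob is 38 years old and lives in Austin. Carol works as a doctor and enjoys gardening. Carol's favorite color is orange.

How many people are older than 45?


Filter: 3

3


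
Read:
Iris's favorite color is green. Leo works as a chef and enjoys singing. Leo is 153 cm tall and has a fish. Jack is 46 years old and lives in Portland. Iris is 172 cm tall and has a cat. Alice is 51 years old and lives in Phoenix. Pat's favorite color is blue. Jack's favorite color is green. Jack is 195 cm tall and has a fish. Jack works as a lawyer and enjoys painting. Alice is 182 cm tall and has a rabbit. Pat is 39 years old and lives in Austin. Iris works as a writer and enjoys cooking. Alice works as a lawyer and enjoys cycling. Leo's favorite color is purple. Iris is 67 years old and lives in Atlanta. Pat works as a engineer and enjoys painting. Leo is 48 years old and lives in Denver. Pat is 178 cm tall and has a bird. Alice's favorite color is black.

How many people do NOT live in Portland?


Not in Portland: 4

4


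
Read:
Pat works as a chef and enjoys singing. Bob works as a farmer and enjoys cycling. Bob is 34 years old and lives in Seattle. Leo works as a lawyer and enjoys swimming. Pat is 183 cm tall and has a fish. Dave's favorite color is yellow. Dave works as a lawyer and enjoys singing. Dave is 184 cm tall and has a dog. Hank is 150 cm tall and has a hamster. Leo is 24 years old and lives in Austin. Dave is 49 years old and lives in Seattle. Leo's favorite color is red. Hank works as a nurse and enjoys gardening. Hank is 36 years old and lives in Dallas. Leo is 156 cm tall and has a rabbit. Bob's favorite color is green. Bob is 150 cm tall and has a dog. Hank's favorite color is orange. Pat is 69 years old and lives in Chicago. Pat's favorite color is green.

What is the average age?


Sum=212, n=5, avg=42.4

42.4


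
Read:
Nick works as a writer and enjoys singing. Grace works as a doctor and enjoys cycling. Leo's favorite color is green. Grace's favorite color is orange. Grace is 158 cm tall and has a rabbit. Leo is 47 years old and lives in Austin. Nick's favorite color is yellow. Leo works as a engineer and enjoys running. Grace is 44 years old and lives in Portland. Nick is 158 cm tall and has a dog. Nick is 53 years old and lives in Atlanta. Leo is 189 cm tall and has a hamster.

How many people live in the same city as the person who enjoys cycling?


Person with hobby cycling is Grace, city Portland. Count = 1

1


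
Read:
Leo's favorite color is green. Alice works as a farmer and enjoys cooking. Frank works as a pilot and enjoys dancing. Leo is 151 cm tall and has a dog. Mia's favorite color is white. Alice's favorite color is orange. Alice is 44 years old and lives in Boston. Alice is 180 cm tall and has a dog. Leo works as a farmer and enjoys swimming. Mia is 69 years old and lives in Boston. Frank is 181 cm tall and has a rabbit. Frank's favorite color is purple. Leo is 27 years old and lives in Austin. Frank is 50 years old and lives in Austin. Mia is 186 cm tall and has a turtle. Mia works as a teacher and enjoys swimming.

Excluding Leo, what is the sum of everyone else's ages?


Sum (excluding Leo): 163

163


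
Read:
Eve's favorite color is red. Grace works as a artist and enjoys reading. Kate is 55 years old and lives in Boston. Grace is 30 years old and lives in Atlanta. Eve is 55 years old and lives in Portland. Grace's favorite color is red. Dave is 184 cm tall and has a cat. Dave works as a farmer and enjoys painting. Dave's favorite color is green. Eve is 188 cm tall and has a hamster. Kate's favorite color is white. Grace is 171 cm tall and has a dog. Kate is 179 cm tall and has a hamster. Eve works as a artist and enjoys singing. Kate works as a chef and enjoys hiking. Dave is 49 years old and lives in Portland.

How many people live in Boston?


Count in Boston: 1

1


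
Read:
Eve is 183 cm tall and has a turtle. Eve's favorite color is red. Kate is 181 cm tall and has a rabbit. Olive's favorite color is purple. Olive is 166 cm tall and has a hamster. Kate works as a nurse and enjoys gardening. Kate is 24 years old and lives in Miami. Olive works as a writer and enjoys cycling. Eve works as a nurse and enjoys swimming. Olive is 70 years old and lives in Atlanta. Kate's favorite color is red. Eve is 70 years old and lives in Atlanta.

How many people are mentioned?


People: Olive, Kate, Eve. Count = 3

3


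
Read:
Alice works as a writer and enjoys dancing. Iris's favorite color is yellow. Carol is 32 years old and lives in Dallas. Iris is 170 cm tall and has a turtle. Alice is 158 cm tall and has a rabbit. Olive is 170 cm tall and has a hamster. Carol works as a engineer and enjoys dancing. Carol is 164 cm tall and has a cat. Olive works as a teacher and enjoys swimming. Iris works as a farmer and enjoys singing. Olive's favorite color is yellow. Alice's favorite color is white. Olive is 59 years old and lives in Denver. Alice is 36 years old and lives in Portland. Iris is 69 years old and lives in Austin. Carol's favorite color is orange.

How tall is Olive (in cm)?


Olive is 170 cm tall

170


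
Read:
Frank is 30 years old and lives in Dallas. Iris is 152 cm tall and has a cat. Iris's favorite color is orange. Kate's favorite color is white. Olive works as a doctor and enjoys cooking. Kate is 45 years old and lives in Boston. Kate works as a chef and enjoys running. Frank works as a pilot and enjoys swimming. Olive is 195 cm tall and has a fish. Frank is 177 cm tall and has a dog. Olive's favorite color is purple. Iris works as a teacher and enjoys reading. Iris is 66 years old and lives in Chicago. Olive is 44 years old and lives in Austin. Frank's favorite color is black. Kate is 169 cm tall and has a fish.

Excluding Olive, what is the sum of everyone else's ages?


Sum (excluding Olive): 141

141


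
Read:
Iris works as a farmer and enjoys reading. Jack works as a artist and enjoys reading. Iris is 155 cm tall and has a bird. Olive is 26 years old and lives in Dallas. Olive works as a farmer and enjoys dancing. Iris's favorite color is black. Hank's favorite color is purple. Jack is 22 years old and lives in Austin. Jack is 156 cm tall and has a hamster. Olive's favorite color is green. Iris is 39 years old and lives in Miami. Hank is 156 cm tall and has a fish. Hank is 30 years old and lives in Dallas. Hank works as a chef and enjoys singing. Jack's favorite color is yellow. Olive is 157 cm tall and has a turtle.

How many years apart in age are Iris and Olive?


39 vs 26, diff = 13

13


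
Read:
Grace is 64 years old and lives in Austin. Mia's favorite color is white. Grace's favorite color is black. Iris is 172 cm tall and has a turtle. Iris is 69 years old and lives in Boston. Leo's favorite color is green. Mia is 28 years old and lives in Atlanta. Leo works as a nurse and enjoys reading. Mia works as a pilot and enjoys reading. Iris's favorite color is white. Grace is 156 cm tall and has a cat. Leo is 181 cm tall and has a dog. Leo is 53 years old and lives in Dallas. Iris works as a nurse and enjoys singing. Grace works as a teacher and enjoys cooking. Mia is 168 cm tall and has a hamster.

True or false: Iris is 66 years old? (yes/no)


Iris is actually 69. no

no


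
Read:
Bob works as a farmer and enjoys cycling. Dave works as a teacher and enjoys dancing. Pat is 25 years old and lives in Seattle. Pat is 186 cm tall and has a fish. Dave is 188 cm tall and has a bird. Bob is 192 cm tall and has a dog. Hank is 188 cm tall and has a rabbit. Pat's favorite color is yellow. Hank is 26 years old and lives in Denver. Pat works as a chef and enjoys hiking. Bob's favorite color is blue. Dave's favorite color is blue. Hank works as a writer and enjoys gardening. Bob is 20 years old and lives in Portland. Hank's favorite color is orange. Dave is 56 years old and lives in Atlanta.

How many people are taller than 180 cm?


Taller than 180: 4

4


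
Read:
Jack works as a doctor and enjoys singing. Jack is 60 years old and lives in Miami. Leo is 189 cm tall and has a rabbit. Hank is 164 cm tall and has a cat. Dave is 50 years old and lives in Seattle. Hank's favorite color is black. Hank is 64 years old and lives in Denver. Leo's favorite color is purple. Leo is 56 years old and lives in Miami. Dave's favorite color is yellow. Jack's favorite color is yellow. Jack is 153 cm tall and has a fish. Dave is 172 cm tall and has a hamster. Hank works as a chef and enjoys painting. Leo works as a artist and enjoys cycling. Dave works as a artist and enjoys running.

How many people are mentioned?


People: Dave, Leo, Hank, Jack. Count = 4

4


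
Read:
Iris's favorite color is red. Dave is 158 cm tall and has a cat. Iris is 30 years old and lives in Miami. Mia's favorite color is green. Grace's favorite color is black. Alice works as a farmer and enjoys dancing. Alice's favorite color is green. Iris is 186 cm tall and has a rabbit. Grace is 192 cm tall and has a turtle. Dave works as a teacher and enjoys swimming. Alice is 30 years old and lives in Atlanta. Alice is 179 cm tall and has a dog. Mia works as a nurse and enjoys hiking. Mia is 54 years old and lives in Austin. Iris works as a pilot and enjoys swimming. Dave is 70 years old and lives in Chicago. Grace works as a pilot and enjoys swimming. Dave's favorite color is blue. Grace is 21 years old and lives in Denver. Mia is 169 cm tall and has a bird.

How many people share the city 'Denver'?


Count: 1

1


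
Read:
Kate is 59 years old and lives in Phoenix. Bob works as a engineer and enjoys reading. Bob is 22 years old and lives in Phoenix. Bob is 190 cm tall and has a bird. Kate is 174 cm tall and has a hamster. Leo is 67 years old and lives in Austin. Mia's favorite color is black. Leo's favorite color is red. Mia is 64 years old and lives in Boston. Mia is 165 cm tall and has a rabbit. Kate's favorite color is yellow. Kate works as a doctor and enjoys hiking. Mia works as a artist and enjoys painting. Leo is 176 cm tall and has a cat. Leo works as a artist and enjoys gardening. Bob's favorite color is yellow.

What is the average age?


Sum=212, n=4, avg=53

53


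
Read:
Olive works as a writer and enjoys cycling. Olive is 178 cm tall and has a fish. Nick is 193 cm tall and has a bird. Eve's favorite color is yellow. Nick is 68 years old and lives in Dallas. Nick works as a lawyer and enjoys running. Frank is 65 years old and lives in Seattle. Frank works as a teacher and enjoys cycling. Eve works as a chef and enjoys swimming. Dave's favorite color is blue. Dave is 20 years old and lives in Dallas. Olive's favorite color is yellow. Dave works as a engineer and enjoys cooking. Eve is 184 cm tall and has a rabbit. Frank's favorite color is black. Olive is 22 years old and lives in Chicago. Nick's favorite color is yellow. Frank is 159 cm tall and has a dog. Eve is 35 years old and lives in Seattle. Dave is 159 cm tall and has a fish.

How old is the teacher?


The teacher is Frank, age 65

65


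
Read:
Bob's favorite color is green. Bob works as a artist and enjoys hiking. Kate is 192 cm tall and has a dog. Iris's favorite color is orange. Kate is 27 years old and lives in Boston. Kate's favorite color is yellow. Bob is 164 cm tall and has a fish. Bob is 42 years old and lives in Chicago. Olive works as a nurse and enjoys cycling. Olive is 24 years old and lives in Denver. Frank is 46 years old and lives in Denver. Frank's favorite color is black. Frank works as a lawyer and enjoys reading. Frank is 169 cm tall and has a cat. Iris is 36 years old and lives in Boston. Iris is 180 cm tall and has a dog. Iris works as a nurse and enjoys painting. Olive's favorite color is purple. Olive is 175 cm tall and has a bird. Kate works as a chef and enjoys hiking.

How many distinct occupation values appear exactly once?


Unique occupation values: 3

3


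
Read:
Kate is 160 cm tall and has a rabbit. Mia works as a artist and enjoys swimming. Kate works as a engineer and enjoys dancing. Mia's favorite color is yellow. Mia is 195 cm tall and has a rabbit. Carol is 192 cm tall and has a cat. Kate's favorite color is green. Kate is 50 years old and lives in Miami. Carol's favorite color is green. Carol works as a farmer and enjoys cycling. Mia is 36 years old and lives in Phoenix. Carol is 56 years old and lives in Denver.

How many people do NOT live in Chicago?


Not in Chicago: 3

3


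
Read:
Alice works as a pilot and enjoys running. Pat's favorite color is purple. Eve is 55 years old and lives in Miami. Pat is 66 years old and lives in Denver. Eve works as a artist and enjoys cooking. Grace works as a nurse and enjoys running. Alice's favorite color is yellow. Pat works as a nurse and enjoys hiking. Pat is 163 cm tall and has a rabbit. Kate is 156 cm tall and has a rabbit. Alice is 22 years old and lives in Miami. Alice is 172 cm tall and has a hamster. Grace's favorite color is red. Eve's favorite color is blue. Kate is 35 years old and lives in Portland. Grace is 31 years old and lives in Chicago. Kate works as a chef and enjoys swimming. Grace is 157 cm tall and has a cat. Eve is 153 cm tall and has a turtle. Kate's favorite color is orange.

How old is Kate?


Kate is 35 years old

35
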